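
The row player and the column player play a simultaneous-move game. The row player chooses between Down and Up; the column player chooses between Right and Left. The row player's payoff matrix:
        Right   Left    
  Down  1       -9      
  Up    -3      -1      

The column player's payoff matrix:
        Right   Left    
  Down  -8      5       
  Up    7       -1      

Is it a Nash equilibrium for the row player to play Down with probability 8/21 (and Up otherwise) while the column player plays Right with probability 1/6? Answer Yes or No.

No

Given the column player's mix q = 1/6, the row player's payoff from Down is -22/3 but from Up is -4/3. The row player strictly prefers Up, so the row player would not mix.
So the proposed profile is not a Nash equilibrium.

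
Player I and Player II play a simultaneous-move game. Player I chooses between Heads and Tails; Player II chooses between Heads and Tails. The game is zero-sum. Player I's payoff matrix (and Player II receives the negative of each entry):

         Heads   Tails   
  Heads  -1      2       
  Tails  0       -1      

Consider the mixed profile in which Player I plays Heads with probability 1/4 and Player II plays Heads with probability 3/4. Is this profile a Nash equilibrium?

Yes

Check Player II's indifference given Player I's mix p = 1/4:
  payoff from Heads = 1/4; payoff from Tails = 1/4 — equal.
Check Player I's indifference given Player II's mix q = 3/4:
  payoff from Heads = -1/4; payoff from Tails = -1/4 — equal.
Both players are indifferent, so neither can profitably deviate.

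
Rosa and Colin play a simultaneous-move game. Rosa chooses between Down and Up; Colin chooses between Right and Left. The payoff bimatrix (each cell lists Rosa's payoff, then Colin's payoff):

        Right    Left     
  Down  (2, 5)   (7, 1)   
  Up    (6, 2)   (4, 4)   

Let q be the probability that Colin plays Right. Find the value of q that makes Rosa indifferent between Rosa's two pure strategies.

q = 3/7

In a mixed equilibrium Rosa is indifferent between Down and Up; this condition fixes q.
  Rosa's expected payoff from Down: q·2 + (1−q)·7 = -5q + 7
  Rosa's expected payoff from Up: q·6 + (1−q)·4 = 2q + 4
  -5q + 7 = 2q + 4  ⇒  -7q = -3  ⇒  q = 3/7.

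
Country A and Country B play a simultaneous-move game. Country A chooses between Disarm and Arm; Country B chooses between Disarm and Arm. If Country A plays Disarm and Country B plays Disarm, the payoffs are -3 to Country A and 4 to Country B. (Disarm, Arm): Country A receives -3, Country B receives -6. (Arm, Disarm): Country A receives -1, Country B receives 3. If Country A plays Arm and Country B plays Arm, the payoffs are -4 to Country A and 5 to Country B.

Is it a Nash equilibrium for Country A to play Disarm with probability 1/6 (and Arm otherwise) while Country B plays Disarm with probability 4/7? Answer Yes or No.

No

Given Country B's mix q = 4/7, Country A's payoff from Disarm is -3 but from Arm is -16/7. Country A strictly prefers Arm, so Country A would not mix.
So the proposed profile is not a Nash equilibrium.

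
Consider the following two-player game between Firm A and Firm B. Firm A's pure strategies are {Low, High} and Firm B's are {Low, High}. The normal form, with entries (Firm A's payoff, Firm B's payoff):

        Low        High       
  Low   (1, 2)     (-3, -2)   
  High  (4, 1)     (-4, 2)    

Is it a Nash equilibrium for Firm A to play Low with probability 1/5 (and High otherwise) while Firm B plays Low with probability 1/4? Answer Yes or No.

Check Firm B's indifference given Firm A's mix p = 1/5:
  payoff from Low = 6/5; payoff from High = 6/5 — equal.
Check Firm A's indifference given Firm B's mix q = 1/4:
  payoff from Low = -2; payoff from High = -2 — equal.
Both players are indifferent, so neither can profitably deviate.

Yes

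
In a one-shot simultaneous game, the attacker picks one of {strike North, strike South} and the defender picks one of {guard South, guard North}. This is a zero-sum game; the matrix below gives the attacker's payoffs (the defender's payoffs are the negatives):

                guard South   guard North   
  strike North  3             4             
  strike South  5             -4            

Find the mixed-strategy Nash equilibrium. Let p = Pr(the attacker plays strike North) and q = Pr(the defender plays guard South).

p = 9/10, q = 4/5

In a mixed equilibrium the defender is indifferent between guard South and guard North; this condition fixes p.
  the defender's payoff to guard South: p·(-3) + (1−p)·(-5) = 2p - 5
  the defender's payoff to guard North: p·(-4) + (1−p)·4 = -8p + 4
  2p - 5 = -8p + 4  ⇒  10p = 9  ⇒  p = 9/10.
The defender's mix must leave the attacker indifferent between strike North and strike South.
  the attacker's payoff to strike North: q·3 + (1−q)·4 = -q + 4
  the attacker's payoff to strike South: q·5 + (1−q)·(-4) = 9q - 4
  -q + 4 = 9q - 4  ⇒  -10q = -8  ⇒  q = 4/5.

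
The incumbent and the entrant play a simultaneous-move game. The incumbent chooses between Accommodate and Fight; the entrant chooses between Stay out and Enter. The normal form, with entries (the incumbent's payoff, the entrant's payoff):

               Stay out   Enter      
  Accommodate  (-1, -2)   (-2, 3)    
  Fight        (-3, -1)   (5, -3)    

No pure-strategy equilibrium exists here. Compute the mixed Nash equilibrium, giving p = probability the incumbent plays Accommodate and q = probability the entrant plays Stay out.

The entrant's indifference between Stay out and Enter determines the incumbent's mixing probability p:
  the entrant's payoff from Stay out: p·(-2) + (1−p)·(-1) = -p - 1
  the entrant's payoff from Enter: p·3 + (1−p)·(-3) = 6p - 3
  -p - 1 = 6p - 3  ⇒  -7p = -2  ⇒  p = 2/7.
In a mixed equilibrium the incumbent is indifferent between Accommodate and Fight; this condition fixes q.
  the incumbent's expected payoff from Accommodate: q·(-1) + (1−q)·(-2) = q - 2
  the incumbent's expected payoff from Fight: q·(-3) + (1−q)·5 = -8q + 5
  q - 2 = -8q + 5  ⇒  9q = 7  ⇒  q = 7/9.

p = 2/7, q = 7/9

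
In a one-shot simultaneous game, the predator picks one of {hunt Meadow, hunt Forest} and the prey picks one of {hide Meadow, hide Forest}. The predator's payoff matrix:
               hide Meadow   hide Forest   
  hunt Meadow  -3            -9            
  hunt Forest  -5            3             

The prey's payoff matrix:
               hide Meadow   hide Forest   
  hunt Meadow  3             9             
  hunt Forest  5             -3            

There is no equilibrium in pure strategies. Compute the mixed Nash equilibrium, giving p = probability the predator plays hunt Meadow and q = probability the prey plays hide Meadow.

p = 4/7, q = 6/7

In a mixed equilibrium the prey is indifferent between hide Meadow and hide Forest; this condition fixes p.
  the prey's payoff to hide Meadow: p·3 + (1−p)·5 = -2p + 5
  the prey's payoff to hide Forest: p·9 + (1−p)·(-3) = 12p - 3
  -2p + 5 = 12p - 3  ⇒  -14p = -8  ⇒  p = 4/7.
The predator's indifference between hunt Meadow and hunt Forest determines the prey's mixing probability q:
  the predator's payoff from hunt Meadow: q·(-3) + (1−q)·(-9) = 6q - 9
  the predator's payoff from hunt Forest: q·(-5) + (1−q)·3 = -8q + 3
  6q - 9 = -8q + 3  ⇒  14q = 12  ⇒  q = 6/7.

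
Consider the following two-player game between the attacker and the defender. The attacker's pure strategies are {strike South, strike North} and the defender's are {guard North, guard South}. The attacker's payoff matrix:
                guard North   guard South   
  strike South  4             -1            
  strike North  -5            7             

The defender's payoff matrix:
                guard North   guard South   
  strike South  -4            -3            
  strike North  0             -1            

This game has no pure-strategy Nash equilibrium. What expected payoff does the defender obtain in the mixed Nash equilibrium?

-2

Set the defender's expected payoff from guard North equal to that from guard South:
  the defender's expected payoff from guard North: p·(-4) + (1−p)·0 = -4p
  the defender's expected payoff from guard South: p·(-3) + (1−p)·(-1) = -2p - 1
  -4p = -2p - 1  ⇒  -2p = -1  ⇒  p = 1/2.
At equilibrium the defender is indifferent across columns, so the defender's payoff equals the payoff from guard North: (1/2)·(-4) + (1/2)·0 = -2.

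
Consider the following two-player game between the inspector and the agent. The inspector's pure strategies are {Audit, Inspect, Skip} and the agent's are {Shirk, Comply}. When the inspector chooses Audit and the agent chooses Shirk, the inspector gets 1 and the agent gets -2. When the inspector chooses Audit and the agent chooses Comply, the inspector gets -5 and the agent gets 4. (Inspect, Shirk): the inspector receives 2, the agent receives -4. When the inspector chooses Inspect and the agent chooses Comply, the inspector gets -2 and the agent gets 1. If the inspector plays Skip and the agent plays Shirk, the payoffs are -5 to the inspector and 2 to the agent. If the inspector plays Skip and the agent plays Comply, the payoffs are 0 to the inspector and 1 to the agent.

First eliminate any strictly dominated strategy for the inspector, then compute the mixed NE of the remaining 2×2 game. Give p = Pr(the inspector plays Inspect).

p = 1/6

The inspector's strategy Audit is strictly dominated by Inspect: 2 > 1 and -2 > -5. Eliminate Audit.
For the agent to be willing to mix, the agent must be indifferent between Shirk and Comply, which pins down the inspector's mix.
  the agent's payoff from Shirk: p·(-4) + (1−p)·2 = -6p + 2
  the agent's payoff from Comply: p·1 + (1−p)·1 = 1
  -6p + 2 = 1  ⇒  -6p = -1  ⇒  p = 1/6.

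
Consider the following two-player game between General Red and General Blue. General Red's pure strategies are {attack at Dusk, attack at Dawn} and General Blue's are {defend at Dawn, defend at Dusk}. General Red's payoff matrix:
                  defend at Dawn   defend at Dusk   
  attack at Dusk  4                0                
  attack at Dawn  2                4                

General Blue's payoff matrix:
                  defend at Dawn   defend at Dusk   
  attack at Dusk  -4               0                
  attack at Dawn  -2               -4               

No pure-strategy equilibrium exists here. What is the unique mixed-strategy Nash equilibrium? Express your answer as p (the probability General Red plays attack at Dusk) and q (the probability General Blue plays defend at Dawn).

p = 1/3, q = 2/3

General Red's mix must leave General Blue indifferent between defend at Dawn and defend at Dusk.
  General Blue's expected payoff from defend at Dawn: p·(-4) + (1−p)·(-2) = -2p - 2
  General Blue's expected payoff from defend at Dusk: p·0 + (1−p)·(-4) = 4p - 4
  -2p - 2 = 4p - 4  ⇒  -6p = -2  ⇒  p = 1/3.
General Blue's mix must leave General Red indifferent between attack at Dusk and attack at Dawn.
  General Red's payoff from attack at Dusk: q·4 + (1−q)·0 = 4q
  General Red's payoff from attack at Dawn: q·2 + (1−q)·4 = -2q + 4
  4q = -2q + 4  ⇒  6q = 4  ⇒  q = 2/3.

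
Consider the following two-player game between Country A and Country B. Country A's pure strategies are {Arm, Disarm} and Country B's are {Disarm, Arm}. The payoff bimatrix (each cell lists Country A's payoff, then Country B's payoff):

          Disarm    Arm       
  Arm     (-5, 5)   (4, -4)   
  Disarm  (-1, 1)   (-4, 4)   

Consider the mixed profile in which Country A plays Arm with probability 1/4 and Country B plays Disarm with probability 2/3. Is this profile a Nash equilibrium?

Check Country B's indifference given Country A's mix p = 1/4:
  payoff from Disarm = 2; payoff from Arm = 2 — equal.
Check Country A's indifference given Country B's mix q = 2/3:
  payoff from Arm = -2; payoff from Disarm = -2 — equal.
Both players are indifferent, so neither can profitably deviate.

Yes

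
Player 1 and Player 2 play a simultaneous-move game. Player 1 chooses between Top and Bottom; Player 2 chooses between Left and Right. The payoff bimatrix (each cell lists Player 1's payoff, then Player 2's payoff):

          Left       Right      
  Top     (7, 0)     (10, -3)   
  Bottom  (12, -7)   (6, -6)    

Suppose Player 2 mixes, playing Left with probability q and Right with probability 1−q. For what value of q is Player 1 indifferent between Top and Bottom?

Player 1's indifference between Top and Bottom determines Player 2's mixing probability q:
  Player 1's expected payoff from Top: q·7 + (1−q)·10 = -3q + 10
  Player 1's expected payoff from Bottom: q·12 + (1−q)·6 = 6q + 6
  -3q + 10 = 6q + 6  ⇒  -9q = -4  ⇒  q = 4/9.

q = 4/9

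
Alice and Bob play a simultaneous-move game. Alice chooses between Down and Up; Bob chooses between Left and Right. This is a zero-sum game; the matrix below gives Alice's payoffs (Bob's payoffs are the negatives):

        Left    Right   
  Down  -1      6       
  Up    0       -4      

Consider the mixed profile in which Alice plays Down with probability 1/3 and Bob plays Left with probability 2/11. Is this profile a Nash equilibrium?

No

Given Alice's mix p = 1/3, Bob's payoff from Left is 1/3 but from Right is 2/3. Bob strictly prefers Right, so Bob would not mix.
So the proposed profile is not a Nash equilibrium.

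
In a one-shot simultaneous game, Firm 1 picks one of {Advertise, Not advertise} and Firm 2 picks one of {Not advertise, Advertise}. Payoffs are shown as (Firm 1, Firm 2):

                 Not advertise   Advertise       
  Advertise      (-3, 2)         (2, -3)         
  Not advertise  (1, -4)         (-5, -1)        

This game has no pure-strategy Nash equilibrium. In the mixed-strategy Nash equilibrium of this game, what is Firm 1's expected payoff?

For Firm 1 to be willing to mix, Firm 1 must be indifferent between Advertise and Not advertise, which pins down Firm 2's mix.
  Firm 1's payoff from Advertise: q·(-3) + (1−q)·2 = -5q + 2
  Firm 1's payoff from Not advertise: q·1 + (1−q)·(-5) = 6q - 5
  -5q + 2 = 6q - 5  ⇒  -11q = -7  ⇒  q = 7/11.
At equilibrium Firm 1 is indifferent across rows, so Firm 1's payoff equals the payoff from Advertise: (7/11)·(-3) + (4/11)·2 = -13/11.

-13/11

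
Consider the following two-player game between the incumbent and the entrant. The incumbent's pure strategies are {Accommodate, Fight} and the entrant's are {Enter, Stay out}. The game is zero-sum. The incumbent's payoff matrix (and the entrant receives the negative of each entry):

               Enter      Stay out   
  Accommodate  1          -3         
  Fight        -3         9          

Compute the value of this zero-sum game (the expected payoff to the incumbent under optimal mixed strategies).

v = 0

The incumbent's indifference between Accommodate and Fight determines the entrant's mixing probability q:
  the incumbent's expected payoff from Accommodate: q·1 + (1−q)·(-3) = 4q - 3
  the incumbent's expected payoff from Fight: q·(-3) + (1−q)·9 = -12q + 9
  4q - 3 = -12q + 9  ⇒  16q = 12  ⇒  q = 3/4.
The value is the incumbent's expected payoff against this mix (using Accommodate): (3/4)·1 + (1/4)·(-3) = 0.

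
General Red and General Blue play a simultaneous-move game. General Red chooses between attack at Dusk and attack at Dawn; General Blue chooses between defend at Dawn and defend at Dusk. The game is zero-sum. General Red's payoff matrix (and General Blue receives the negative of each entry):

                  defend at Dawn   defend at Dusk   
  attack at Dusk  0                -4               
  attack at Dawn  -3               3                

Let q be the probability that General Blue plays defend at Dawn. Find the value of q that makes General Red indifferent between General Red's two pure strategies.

q = 7/10

For General Red to be willing to mix, General Red must be indifferent between attack at Dusk and attack at Dawn, which pins down General Blue's mix.
  General Red's payoff to attack at Dusk: q·0 + (1−q)·(-4) = 4q - 4
  General Red's payoff to attack at Dawn: q·(-3) + (1−q)·3 = -6q + 3
  4q - 4 = -6q + 3  ⇒  10q = 7  ⇒  q = 7/10.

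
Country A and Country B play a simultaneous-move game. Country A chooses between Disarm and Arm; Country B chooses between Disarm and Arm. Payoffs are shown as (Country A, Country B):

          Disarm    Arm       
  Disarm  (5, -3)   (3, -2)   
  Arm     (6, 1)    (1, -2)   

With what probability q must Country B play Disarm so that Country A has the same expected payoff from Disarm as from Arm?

q = 2/3

Set Country A's expected payoff from Disarm equal to that from Arm:
  Country A's payoff to Disarm: q·5 + (1−q)·3 = 2q + 3
  Country A's payoff to Arm: q·6 + (1−q)·1 = 5q + 1
  2q + 3 = 5q + 1  ⇒  -3q = -2  ⇒  q = 2/3.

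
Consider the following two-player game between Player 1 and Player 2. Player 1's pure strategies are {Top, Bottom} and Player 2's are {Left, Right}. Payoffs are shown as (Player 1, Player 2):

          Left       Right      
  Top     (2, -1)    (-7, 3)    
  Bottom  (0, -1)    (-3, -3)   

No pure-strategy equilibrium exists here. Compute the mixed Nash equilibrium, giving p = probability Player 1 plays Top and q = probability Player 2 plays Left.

p = 1/3, q = 2/3

Set Player 2's expected payoff from Left equal to that from Right:
  Player 2's payoff from Left: p·(-1) + (1−p)·(-1) = -1
  Player 2's payoff from Right: p·3 + (1−p)·(-3) = 6p - 3
  -1 = 6p - 3  ⇒  -6p = -2  ⇒  p = 1/3.
For Player 1 to be willing to mix, Player 1 must be indifferent between Top and Bottom, which pins down Player 2's mix.
  Player 1's payoff to Top: q·2 + (1−q)·(-7) = 9q - 7
  Player 1's payoff to Bottom: q·0 + (1−q)·(-3) = 3q - 3
  9q - 7 = 3q - 3  ⇒  6q = 4  ⇒  q = 2/3.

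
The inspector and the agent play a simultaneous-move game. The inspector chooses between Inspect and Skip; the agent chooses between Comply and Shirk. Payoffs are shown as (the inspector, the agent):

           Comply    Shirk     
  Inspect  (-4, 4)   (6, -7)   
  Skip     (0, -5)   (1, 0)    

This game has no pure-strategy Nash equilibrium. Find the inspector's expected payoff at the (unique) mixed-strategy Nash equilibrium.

4/9

For the inspector to be willing to mix, the inspector must be indifferent between Inspect and Skip, which pins down the agent's mix.
  the inspector's expected payoff from Inspect: q·(-4) + (1−q)·6 = -10q + 6
  the inspector's expected payoff from Skip: q·0 + (1−q)·1 = -q + 1
  -10q + 6 = -q + 1  ⇒  -9q = -5  ⇒  q = 5/9.
At equilibrium the inspector is indifferent across rows, so the inspector's payoff equals the payoff from Inspect: (5/9)·(-4) + (4/9)·6 = 4/9.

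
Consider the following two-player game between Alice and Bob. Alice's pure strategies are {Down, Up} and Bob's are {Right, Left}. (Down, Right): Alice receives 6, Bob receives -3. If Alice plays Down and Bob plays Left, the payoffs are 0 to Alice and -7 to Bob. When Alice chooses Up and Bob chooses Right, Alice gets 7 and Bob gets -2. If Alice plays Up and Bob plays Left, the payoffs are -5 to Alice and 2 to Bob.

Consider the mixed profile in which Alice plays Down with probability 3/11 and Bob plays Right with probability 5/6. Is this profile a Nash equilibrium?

Given Alice's mix p = 3/11, Bob's payoff from Right is -25/11 but from Left is -5/11. Bob strictly prefers Left, so Bob would not mix.
So the proposed profile is not a Nash equilibrium.

No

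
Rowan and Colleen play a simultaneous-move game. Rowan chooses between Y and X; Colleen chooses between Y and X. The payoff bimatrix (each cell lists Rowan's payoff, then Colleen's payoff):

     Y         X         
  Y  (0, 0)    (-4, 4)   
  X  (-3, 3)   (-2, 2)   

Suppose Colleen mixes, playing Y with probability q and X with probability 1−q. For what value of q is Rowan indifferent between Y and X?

q = 2/5

Rowan's indifference between Y and X determines Colleen's mixing probability q:
  Rowan's expected payoff from Y: q·0 + (1−q)·(-4) = 4q - 4
  Rowan's expected payoff from X: q·(-3) + (1−q)·(-2) = -q - 2
  4q - 4 = -q - 2  ⇒  5q = 2  ⇒  q = 2/5.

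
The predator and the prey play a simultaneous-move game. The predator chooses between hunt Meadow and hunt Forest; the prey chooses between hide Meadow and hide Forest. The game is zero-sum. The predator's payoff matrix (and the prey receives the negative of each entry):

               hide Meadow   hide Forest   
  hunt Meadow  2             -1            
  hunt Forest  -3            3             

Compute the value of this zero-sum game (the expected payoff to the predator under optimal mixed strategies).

v = 1/3

For the predator to be willing to mix, the predator must be indifferent between hunt Meadow and hunt Forest, which pins down the prey's mix.
  the predator's payoff from hunt Meadow: q·2 + (1−q)·(-1) = 3q - 1
  the predator's payoff from hunt Forest: q·(-3) + (1−q)·3 = -6q + 3
  3q - 1 = -6q + 3  ⇒  9q = 4  ⇒  q = 4/9.
The value is the predator's expected payoff against this mix (using hunt Meadow): (4/9)·2 + (5/9)·(-1) = 1/3.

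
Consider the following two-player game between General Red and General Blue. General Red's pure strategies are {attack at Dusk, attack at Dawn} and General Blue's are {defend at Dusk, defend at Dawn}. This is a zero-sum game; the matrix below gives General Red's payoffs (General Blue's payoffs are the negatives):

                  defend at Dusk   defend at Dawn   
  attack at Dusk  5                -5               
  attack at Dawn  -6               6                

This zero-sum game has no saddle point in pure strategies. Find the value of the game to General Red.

v = 0

Set General Red's expected payoff from attack at Dusk equal to that from attack at Dawn:
  General Red's payoff to attack at Dusk: q·5 + (1−q)·(-5) = 10q - 5
  General Red's payoff to attack at Dawn: q·(-6) + (1−q)·6 = -12q + 6
  10q - 5 = -12q + 6  ⇒  22q = 11  ⇒  q = 1/2.
The value is General Red's expected payoff against this mix (using attack at Dusk): (1/2)·5 + (1/2)·(-5) = 0.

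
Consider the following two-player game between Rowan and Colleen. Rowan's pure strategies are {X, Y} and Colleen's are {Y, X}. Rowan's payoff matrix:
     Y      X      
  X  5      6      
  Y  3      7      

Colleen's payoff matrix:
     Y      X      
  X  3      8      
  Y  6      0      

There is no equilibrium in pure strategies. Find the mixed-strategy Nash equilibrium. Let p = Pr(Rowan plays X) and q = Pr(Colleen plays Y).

In a mixed equilibrium Colleen is indifferent between Y and X; this condition fixes p.
  Colleen's payoff to Y: p·3 + (1−p)·6 = -3p + 6
  Colleen's payoff to X: p·8 + (1−p)·0 = 8p
  -3p + 6 = 8p  ⇒  -11p = -6  ⇒  p = 6/11.
Set Rowan's expected payoff from X equal to that from Y:
  Rowan's payoff to X: q·5 + (1−q)·6 = -q + 6
  Rowan's payoff to Y: q·3 + (1−q)·7 = -4q + 7
  -q + 6 = -4q + 7  ⇒  3q = 1  ⇒  q = 1/3.

p = 6/11, q = 1/3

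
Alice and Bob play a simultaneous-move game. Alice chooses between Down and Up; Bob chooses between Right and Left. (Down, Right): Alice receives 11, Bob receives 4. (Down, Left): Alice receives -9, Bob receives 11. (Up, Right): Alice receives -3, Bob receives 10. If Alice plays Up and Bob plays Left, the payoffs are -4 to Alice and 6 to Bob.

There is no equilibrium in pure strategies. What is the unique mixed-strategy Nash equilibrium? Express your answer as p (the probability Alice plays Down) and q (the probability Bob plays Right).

p = 4/11, q = 5/19

Alice's mix must leave Bob indifferent between Right and Left.
  Bob's payoff from Right: p·4 + (1−p)·10 = -6p + 10
  Bob's payoff from Left: p·11 + (1−p)·6 = 5p + 6
  -6p + 10 = 5p + 6  ⇒  -11p = -4  ⇒  p = 4/11.
Set Alice's expected payoff from Down equal to that from Up:
  Alice's payoff from Down: q·11 + (1−q)·(-9) = 20q - 9
  Alice's payoff from Up: q·(-3) + (1−q)·(-4) = q - 4
  20q - 9 = q - 4  ⇒  19q = 5  ⇒  q = 5/19.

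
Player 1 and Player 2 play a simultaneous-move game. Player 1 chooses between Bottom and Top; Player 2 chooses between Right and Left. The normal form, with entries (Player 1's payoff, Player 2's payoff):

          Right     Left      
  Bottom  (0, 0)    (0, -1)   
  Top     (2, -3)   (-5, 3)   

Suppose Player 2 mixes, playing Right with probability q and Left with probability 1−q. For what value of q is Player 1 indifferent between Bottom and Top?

For Player 1 to be willing to mix, Player 1 must be indifferent between Bottom and Top, which pins down Player 2's mix.
  Player 1's payoff to Bottom: q·0 + (1−q)·0 = 0
  Player 1's payoff to Top: q·2 + (1−q)·(-5) = 7q - 5
  0 = 7q - 5  ⇒  -7q = -5  ⇒  q = 5/7.

q = 5/7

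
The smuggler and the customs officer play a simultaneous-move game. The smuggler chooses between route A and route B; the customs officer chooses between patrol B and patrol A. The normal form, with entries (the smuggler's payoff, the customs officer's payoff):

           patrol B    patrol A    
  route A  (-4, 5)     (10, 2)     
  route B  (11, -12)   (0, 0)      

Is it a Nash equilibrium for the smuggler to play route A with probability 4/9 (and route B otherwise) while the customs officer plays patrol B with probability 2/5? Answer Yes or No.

Given the smuggler's mix p = 4/9, the customs officer's payoff from patrol B is -40/9 but from patrol A is 8/9. The customs officer strictly prefers patrol A, so the customs officer would not mix.
So the proposed profile is not a Nash equilibrium.

No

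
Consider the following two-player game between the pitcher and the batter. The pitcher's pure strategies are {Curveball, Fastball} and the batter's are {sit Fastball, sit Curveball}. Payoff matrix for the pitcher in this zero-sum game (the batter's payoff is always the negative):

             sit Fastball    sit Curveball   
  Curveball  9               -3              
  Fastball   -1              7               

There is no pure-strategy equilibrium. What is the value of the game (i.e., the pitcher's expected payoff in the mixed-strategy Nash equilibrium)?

The batter's mix must leave the pitcher indifferent between Curveball and Fastball.
  the pitcher's payoff to Curveball: q·9 + (1−q)·(-3) = 12q - 3
  the pitcher's payoff to Fastball: q·(-1) + (1−q)·7 = -8q + 7
  12q - 3 = -8q + 7  ⇒  20q = 10  ⇒  q = 1/2.
The value is the pitcher's expected payoff against this mix (using Curveball): (1/2)·9 + (1/2)·(-3) = 3.

v = 3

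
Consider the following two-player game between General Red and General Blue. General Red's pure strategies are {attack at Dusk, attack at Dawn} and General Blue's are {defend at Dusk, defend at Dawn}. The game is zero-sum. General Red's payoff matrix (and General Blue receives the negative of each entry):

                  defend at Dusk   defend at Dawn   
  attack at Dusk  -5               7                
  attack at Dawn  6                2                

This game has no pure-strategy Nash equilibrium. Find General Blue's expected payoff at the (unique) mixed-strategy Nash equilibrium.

Set General Blue's expected payoff from defend at Dusk equal to that from defend at Dawn:
  General Blue's payoff to defend at Dusk: p·5 + (1−p)·(-6) = 11p - 6
  General Blue's payoff to defend at Dawn: p·(-7) + (1−p)·(-2) = -5p - 2
  11p - 6 = -5p - 2  ⇒  16p = 4  ⇒  p = 1/4.
At equilibrium General Blue is indifferent across columns, so General Blue's payoff equals the payoff from defend at Dusk: (1/4)·5 + (3/4)·(-6) = -13/4.

-13/4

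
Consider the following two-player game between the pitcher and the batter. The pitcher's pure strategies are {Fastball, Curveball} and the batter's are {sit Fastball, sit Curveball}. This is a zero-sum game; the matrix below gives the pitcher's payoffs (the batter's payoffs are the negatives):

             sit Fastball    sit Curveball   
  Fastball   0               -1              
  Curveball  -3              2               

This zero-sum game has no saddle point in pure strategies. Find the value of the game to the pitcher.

v = -1/2

Set the pitcher's expected payoff from Fastball equal to that from Curveball:
  the pitcher's payoff to Fastball: q·0 + (1−q)·(-1) = q - 1
  the pitcher's payoff to Curveball: q·(-3) + (1−q)·2 = -5q + 2
  q - 1 = -5q + 2  ⇒  6q = 3  ⇒  q = 1/2.
The value is the pitcher's expected payoff against this mix (using Fastball): (1/2)·0 + (1/2)·(-1) = -1/2.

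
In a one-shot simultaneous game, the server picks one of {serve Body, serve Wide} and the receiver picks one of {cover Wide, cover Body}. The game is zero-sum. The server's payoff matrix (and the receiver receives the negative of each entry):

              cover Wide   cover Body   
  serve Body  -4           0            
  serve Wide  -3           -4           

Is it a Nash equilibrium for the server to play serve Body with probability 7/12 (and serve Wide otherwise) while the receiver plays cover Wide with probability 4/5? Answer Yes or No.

No

Given the server's mix p = 7/12, the receiver's payoff from cover Wide is 43/12 but from cover Body is 5/3. The receiver strictly prefers cover Wide, so the receiver would not mix.
So the proposed profile is not a Nash equilibrium.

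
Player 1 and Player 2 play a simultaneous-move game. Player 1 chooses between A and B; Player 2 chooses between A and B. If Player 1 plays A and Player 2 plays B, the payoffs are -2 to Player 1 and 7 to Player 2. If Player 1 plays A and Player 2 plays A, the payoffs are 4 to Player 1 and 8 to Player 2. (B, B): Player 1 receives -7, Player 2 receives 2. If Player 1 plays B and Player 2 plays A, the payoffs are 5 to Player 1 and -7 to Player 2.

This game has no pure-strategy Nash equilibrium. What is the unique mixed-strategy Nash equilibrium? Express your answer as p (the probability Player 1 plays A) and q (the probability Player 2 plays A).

p = 9/10, q = 5/6

Player 1's mix must leave Player 2 indifferent between A and B.
  Player 2's payoff from A: p·8 + (1−p)·(-7) = 15p - 7
  Player 2's payoff from B: p·7 + (1−p)·2 = 5p + 2
  15p - 7 = 5p + 2  ⇒  10p = 9  ⇒  p = 9/10.
Player 1's indifference between A and B determines Player 2's mixing probability q:
  Player 1's payoff from A: q·4 + (1−q)·(-2) = 6q - 2
  Player 1's payoff from B: q·5 + (1−q)·(-7) = 12q - 7
  6q - 2 = 12q - 7  ⇒  -6q = -5  ⇒  q = 5/6.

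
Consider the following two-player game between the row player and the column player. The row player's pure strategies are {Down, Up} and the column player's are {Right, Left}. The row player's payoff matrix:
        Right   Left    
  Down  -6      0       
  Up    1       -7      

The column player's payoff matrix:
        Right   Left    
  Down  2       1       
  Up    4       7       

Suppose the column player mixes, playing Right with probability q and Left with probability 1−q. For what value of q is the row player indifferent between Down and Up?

In a mixed equilibrium the row player is indifferent between Down and Up; this condition fixes q.
  the row player's expected payoff from Down: q·(-6) + (1−q)·0 = -6q
  the row player's expected payoff from Up: q·1 + (1−q)·(-7) = 8q - 7
  -6q = 8q - 7  ⇒  -14q = -7  ⇒  q = 1/2.

q = 1/2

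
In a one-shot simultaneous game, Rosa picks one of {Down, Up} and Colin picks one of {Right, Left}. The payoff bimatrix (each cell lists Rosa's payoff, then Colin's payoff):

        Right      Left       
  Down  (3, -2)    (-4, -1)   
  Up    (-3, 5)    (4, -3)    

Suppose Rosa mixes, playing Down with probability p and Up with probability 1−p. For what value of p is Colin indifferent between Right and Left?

For Colin to be willing to mix, Colin must be indifferent between Right and Left, which pins down Rosa's mix.
  Colin's payoff to Right: p·(-2) + (1−p)·5 = -7p + 5
  Colin's payoff to Left: p·(-1) + (1−p)·(-3) = 2p - 3
  -7p + 5 = 2p - 3  ⇒  -9p = -8  ⇒  p = 8/9.

p = 8/9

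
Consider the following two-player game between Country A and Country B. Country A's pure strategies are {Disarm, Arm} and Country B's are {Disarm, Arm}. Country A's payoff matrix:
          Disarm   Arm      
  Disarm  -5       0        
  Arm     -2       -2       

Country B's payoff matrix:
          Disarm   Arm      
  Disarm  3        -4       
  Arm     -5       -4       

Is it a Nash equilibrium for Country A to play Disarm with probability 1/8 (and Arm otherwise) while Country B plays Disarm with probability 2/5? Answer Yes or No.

Check Country B's indifference given Country A's mix p = 1/8:
  payoff from Disarm = -4; payoff from Arm = -4 — equal.
Check Country A's indifference given Country B's mix q = 2/5:
  payoff from Disarm = -2; payoff from Arm = -2 — equal.
Both players are indifferent, so neither can profitably deviate.

Yes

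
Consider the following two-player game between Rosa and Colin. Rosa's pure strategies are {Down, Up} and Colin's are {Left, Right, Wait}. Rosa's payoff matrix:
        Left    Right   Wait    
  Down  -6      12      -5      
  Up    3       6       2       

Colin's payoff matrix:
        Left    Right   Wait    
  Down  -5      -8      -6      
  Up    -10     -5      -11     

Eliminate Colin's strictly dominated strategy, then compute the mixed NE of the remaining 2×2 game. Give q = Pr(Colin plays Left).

q = 2/5

Colin's strategy Wait is strictly dominated by Left: -5 > -6 and -10 > -11. Eliminate Wait.
Rosa's indifference between Down and Up determines Colin's mixing probability q:
  Rosa's payoff from Down: q·(-6) + (1−q)·12 = -18q + 12
  Rosa's payoff from Up: q·3 + (1−q)·6 = -3q + 6
  -18q + 12 = -3q + 6  ⇒  -15q = -6  ⇒  q = 2/5.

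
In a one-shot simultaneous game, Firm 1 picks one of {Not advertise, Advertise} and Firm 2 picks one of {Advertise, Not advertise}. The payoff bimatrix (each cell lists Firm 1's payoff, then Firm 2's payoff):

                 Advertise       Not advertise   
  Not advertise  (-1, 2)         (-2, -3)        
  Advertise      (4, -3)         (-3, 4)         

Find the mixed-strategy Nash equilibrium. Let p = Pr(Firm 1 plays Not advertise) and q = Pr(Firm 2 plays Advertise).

p = 7/12, q = 1/6

For Firm 2 to be willing to mix, Firm 2 must be indifferent between Advertise and Not advertise, which pins down Firm 1's mix.
  Firm 2's payoff to Advertise: p·2 + (1−p)·(-3) = 5p - 3
  Firm 2's payoff to Not advertise: p·(-3) + (1−p)·4 = -7p + 4
  5p - 3 = -7p + 4  ⇒  12p = 7  ⇒  p = 7/12.
Set Firm 1's expected payoff from Not advertise equal to that from Advertise:
  Firm 1's payoff to Not advertise: q·(-1) + (1−q)·(-2) = q - 2
  Firm 1's payoff to Advertise: q·4 + (1−q)·(-3) = 7q - 3
  q - 2 = 7q - 3  ⇒  -6q = -1  ⇒  q = 1/6.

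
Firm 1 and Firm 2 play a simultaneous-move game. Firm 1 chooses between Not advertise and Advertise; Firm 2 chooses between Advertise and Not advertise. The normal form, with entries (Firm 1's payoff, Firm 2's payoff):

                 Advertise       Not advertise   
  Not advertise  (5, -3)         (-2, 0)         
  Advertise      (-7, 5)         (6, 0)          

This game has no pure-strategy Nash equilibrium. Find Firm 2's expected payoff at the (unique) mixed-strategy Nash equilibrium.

Firm 2's indifference between Advertise and Not advertise determines Firm 1's mixing probability p:
  Firm 2's payoff from Advertise: p·(-3) + (1−p)·5 = -8p + 5
  Firm 2's payoff from Not advertise: p·0 + (1−p)·0 = 0
  -8p + 5 = 0  ⇒  -8p = -5  ⇒  p = 5/8.
At equilibrium Firm 2 is indifferent across columns, so Firm 2's payoff equals the payoff from Advertise: (5/8)·(-3) + (3/8)·5 = 0.

0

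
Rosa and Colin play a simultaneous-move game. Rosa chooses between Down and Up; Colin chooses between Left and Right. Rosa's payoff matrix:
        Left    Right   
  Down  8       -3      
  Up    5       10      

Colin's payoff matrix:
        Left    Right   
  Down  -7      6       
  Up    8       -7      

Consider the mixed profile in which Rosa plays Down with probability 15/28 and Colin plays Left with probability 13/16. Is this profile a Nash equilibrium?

Yes

Check Colin's indifference given Rosa's mix p = 15/28:
  payoff from Left = -1/28; payoff from Right = -1/28 — equal.
Check Rosa's indifference given Colin's mix q = 13/16:
  payoff from Down = 95/16; payoff from Up = 95/16 — equal.
Both players are indifferent, so neither can profitably deviate.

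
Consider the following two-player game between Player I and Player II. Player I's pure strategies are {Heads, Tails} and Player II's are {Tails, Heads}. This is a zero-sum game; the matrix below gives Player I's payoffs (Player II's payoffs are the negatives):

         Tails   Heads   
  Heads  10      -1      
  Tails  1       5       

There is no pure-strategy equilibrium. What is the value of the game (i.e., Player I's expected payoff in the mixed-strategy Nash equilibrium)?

Set Player I's expected payoff from Heads equal to that from Tails:
  Player I's payoff from Heads: q·10 + (1−q)·(-1) = 11q - 1
  Player I's payoff from Tails: q·1 + (1−q)·5 = -4q + 5
  11q - 1 = -4q + 5  ⇒  15q = 6  ⇒  q = 2/5.
The value is Player I's expected payoff against this mix (using Heads): (2/5)·10 + (3/5)·(-1) = 17/5.

v = 17/5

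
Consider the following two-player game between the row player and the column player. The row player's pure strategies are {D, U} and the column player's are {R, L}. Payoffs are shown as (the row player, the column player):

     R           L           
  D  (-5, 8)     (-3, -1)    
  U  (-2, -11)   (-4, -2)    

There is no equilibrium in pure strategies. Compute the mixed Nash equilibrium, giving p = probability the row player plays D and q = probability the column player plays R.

p = 1/2, q = 1/4

The row player's mix must leave the column player indifferent between R and L.
  the column player's payoff from R: p·8 + (1−p)·(-11) = 19p - 11
  the column player's payoff from L: p·(-1) + (1−p)·(-2) = p - 2
  19p - 11 = p - 2  ⇒  18p = 9  ⇒  p = 1/2.
The row player's indifference between D and U determines the column player's mixing probability q:
  the row player's expected payoff from D: q·(-5) + (1−q)·(-3) = -2q - 3
  the row player's expected payoff from U: q·(-2) + (1−q)·(-4) = 2q - 4
  -2q - 3 = 2q - 4  ⇒  -4q = -1  ⇒  q = 1/4.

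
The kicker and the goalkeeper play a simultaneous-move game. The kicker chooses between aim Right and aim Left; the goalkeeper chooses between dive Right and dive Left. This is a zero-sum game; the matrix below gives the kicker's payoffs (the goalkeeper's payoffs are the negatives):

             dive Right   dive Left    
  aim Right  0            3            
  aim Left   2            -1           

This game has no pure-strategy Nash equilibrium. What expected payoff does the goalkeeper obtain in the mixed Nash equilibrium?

Set the goalkeeper's expected payoff from dive Right equal to that from dive Left:
  the goalkeeper's payoff to dive Right: p·0 + (1−p)·(-2) = 2p - 2
  the goalkeeper's payoff to dive Left: p·(-3) + (1−p)·1 = -4p + 1
  2p - 2 = -4p + 1  ⇒  6p = 3  ⇒  p = 1/2.
At equilibrium the goalkeeper is indifferent across columns, so the goalkeeper's payoff equals the payoff from dive Right: (1/2)·0 + (1/2)·(-2) = -1.

-1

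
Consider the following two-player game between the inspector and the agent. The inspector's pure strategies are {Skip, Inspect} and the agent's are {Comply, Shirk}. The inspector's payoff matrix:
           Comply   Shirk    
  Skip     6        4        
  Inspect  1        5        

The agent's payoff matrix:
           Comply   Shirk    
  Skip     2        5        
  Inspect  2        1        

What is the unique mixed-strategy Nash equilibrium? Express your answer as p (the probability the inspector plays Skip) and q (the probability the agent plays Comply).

p = 1/4, q = 1/6

For the agent to be willing to mix, the agent must be indifferent between Comply and Shirk, which pins down the inspector's mix.
  the agent's payoff from Comply: p·2 + (1−p)·2 = 2
  the agent's payoff from Shirk: p·5 + (1−p)·1 = 4p + 1
  2 = 4p + 1  ⇒  -4p = -1  ⇒  p = 1/4.
For the inspector to be willing to mix, the inspector must be indifferent between Skip and Inspect, which pins down the agent's mix.
  the inspector's payoff to Skip: q·6 + (1−q)·4 = 2q + 4
  the inspector's payoff to Inspect: q·1 + (1−q)·5 = -4q + 5
  2q + 4 = -4q + 5  ⇒  6q = 1  ⇒  q = 1/6.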